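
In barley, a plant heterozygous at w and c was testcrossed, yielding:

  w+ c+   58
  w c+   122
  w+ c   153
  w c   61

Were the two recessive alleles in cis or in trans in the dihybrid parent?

The two most frequent classes are w+ c (153) and w c+ (122); these are the parental (non-recombinant) types.
So the F1 carried w+ c on one chromosome and w c+ on the other — the recessive alleles are on opposite chromosomes (trans / repulsion).

trans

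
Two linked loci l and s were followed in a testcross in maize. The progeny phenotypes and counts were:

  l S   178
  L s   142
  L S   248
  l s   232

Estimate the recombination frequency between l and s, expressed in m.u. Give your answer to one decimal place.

The two most frequent classes, L S (248) and l s (232), are the parental types, so the F1 was L S / l s.
The recombinant classes are L s and l S: 142 + 178 = 320.
Recombination frequency = 320/800 = 0.4000 ≈ 40.0%, i.e. 40.0 m.u.

40.0 m.u.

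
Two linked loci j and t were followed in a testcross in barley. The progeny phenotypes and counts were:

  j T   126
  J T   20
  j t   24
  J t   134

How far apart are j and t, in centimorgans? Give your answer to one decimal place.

14.5 centimorgans

The two most frequent classes, J t (134) and j T (126), are the parental types, so the F1 was J t / j T.
The recombinant classes are J T and j t: 20 + 24 = 44.
Recombination frequency = 44/304 = 0.1447 ≈ 14.5%, i.e. 14.5 centimorgans.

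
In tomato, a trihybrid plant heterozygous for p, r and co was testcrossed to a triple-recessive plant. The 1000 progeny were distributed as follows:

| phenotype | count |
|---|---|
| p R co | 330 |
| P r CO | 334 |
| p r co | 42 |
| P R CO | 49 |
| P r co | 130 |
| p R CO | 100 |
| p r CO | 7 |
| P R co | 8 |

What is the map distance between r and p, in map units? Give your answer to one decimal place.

The two most frequent reciprocal classes, P r CO and p R co, are the parental types, so the F1 was P r CO / p R co.
The two rarest classes, p r CO and P R co, are the double crossovers. Comparing them with the parentals, only the p allele has switched, so p is the middle locus and the order is r – p – co.
Crossovers in the r–p interval produce the single-crossover classes P R CO and p r co (49 + 42 = 91) plus the double crossovers (15).
RF(r–p) = (91 + 15) / 1000 = 106/1000 = 0.1060 → 10.6 map units.

10.6 map units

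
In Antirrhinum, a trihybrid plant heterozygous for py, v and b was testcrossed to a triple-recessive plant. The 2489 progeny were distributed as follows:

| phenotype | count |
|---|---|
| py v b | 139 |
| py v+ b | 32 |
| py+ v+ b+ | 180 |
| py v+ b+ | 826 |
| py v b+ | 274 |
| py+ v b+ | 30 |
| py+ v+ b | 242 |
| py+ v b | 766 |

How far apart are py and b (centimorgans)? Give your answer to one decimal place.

The two most frequent reciprocal classes, py+ v b and py v+ b+, are the parental types, so the F1 was py+ v b / py v+ b+.
The two rarest classes, py+ v b+ and py v+ b, are the double crossovers. Comparing them with the parentals, only the b allele has switched, so b is the middle locus and the order is v – b – py.
Crossovers in the b–py interval produce the single-crossover classes py v b and py+ v+ b+ (139 + 180 = 319) plus the double crossovers (62).
RF(b–py) = (319 + 62) / 2489 = 381/2489 = 0.1531 → 15.3 centimorgans.

15.3 centimorgans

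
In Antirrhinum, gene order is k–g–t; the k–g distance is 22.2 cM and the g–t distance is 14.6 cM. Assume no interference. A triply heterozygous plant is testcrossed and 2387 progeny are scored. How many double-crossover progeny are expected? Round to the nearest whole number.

77

Map distances give recombination frequencies of 0.222 and 0.146 for the two intervals.
With no interference, expected double-crossover frequency = 0.222 × 0.146 = 0.03241.
Expected number = 0.03241 × 2387 = 77.37 ≈ 77.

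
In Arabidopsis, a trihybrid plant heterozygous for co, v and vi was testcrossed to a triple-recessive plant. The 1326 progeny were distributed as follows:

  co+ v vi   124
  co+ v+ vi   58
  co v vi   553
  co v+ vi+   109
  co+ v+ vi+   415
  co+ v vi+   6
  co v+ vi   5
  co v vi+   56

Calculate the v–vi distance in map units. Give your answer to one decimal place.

9.4 map units

The two most frequent reciprocal classes, co+ v+ vi+ and co v vi, are the parental types, so the F1 was co+ v+ vi+ / co v vi.
The two rarest classes, co+ v vi+ and co v+ vi, are the double crossovers. Comparing them with the parentals, only the v allele has switched, so v is the middle locus and the order is co – v – vi.
Crossovers in the v–vi interval produce the single-crossover classes co+ v+ vi and co v vi+ (58 + 56 = 114) plus the double crossovers (11).
RF(v–vi) = (114 + 11) / 1326 = 125/1326 = 0.0943 → 9.4 map units.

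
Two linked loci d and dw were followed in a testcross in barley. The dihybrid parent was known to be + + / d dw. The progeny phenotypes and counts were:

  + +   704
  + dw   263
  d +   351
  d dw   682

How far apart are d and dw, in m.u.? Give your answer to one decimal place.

30.7 m.u.

The recombinant classes are + dw and d +: 263 + 351 = 614.
Recombination frequency = 614/2000 = 0.3070 ≈ 30.7%, i.e. 30.7 m.u.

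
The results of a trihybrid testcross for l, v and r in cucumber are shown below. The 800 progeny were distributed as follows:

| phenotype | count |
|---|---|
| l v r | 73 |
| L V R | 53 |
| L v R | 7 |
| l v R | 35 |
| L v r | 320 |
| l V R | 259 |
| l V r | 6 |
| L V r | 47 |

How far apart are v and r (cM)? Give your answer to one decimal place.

11.9 cM

The two most frequent reciprocal classes, l V R and L v r, are the parental types, so the F1 was l V R / L v r.
The two rarest classes, l V r and L v R, are the double crossovers. Comparing them with the parentals, only the r allele has switched, so r is the middle locus and the order is v – r – l.
Crossovers in the v–r interval produce the single-crossover classes l v R and L V r (35 + 47 = 82) plus the double crossovers (13).
RF(v–r) = (82 + 13) / 800 = 95/800 = 0.1187 → 11.9 cM.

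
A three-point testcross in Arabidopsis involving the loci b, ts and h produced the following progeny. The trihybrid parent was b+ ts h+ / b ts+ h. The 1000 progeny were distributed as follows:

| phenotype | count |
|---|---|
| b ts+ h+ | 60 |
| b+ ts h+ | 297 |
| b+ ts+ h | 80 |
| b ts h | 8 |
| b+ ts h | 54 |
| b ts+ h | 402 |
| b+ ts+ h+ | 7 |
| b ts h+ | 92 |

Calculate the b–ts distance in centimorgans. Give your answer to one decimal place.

The two rarest classes, b+ ts+ h+ and b ts h, are the double crossovers. Comparing them with the parentals, only the ts allele has switched, so ts is the middle locus and the order is h – ts – b.
Crossovers in the ts–b interval produce the single-crossover classes b ts h+ and b+ ts+ h (92 + 80 = 172) plus the double crossovers (15).
RF(ts–b) = (172 + 15) / 1000 = 187/1000 = 0.1870 → 18.7 centimorgans.

18.7 centimorgans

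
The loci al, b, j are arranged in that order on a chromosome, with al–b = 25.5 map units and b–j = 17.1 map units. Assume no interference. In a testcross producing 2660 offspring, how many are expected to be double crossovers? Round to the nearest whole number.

Map distances give recombination frequencies of 0.255 and 0.171 for the two intervals.
With no interference, expected double-crossover frequency = 0.255 × 0.171 = 0.04361.
Expected number = 0.04361 × 2660 = 115.99 ≈ 116.

116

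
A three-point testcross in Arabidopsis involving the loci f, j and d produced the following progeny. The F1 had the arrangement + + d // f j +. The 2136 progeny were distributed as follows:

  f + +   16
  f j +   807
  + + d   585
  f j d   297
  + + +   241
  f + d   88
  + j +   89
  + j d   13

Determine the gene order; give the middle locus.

The two rarest classes, + j d and f + +, are the double crossovers. Comparing them with the parentals, only the j allele has switched, so j is the middle locus and the order is f – j – d.

j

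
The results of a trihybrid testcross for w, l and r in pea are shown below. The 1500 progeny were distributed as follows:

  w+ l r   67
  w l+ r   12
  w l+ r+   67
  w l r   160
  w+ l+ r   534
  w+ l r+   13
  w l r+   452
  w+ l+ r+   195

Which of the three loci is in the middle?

The two most frequent reciprocal classes, w l r+ and w+ l+ r, are the parental types, so the F1 was w l r+ / w+ l+ r.
The two rarest classes, w+ l r+ and w l+ r, are the double crossovers. Comparing them with the parentals, only the w allele has switched, so w is the middle locus and the order is r – w – l.

w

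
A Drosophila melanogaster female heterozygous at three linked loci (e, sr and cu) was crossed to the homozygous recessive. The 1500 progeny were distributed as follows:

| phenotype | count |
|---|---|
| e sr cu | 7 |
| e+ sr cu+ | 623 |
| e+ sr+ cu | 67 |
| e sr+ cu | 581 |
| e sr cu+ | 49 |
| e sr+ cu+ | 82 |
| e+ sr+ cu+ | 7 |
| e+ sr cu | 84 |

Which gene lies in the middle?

sr

The two most frequent reciprocal classes, e+ sr cu+ and e sr+ cu, are the parental types, so the F1 was e+ sr cu+ / e sr+ cu.
The two rarest classes, e+ sr+ cu+ and e sr cu, are the double crossovers. Comparing them with the parentals, only the sr allele has switched, so sr is the middle locus and the order is e – sr – cu.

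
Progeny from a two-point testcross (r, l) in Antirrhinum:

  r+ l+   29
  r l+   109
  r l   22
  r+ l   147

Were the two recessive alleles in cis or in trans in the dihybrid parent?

The two most frequent classes are r+ l (147) and r l+ (109); these are the parental (non-recombinant) types.
So the F1 carried r+ l on one chromosome and r l+ on the other — the recessive alleles are on opposite chromosomes (trans / repulsion).

trans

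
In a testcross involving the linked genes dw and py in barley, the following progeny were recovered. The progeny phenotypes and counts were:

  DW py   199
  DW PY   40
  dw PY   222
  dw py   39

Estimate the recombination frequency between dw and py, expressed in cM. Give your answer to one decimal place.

15.8 cM

The two most frequent classes, DW py (199) and dw PY (222), are the parental types, so the F1 was DW py / dw PY.
The recombinant classes are DW PY and dw py: 40 + 39 = 79.
Recombination frequency = 79/500 = 0.1580 ≈ 15.8%, i.e. 15.8 cM.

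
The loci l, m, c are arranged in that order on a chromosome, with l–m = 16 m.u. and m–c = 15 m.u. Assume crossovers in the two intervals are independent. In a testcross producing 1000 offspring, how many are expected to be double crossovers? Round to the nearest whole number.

24

Map distances give recombination frequencies of 0.160 and 0.150 for the two intervals.
With no interference, expected double-crossover frequency = 0.160 × 0.150 = 0.02400.
Expected number = 0.02400 × 1000 = 24.00 ≈ 24.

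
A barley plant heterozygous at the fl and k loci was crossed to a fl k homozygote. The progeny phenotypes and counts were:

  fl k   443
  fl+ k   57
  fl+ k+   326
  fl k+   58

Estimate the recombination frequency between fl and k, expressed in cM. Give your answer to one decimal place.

The two most frequent classes, fl+ k+ (326) and fl k (443), are the parental types, so the F1 was fl+ k+ / fl k.
The recombinant classes are fl+ k and fl k+: 57 + 58 = 115.
Recombination frequency = 115/884 = 0.1301 ≈ 13.0%, i.e. 13.0 cM.

13.0 cM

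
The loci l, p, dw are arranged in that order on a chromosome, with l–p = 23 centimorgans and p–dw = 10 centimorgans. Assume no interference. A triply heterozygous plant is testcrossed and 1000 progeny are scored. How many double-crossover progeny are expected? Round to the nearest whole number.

Map distances give recombination frequencies of 0.230 and 0.100 for the two intervals.
With no interference, expected double-crossover frequency = 0.230 × 0.100 = 0.02300.
Expected number = 0.02300 × 1000 = 23.00 ≈ 23.

23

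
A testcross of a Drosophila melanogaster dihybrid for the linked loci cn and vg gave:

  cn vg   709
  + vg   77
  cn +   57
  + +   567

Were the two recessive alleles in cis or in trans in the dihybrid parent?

The two most frequent classes are + + (567) and cn vg (709); these are the parental (non-recombinant) types.
So the F1 carried + + on one chromosome and cn vg on the other — the recessive alleles are on the same chromosome (cis / coupling).

cis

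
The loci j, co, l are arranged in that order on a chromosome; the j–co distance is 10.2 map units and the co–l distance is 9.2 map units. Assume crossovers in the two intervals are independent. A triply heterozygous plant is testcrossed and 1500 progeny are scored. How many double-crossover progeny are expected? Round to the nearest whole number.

Map distances give recombination frequencies of 0.102 and 0.092 for the two intervals.
With no interference, expected double-crossover frequency = 0.102 × 0.092 = 0.00938.
Expected number = 0.00938 × 1500 = 14.08 ≈ 14.

14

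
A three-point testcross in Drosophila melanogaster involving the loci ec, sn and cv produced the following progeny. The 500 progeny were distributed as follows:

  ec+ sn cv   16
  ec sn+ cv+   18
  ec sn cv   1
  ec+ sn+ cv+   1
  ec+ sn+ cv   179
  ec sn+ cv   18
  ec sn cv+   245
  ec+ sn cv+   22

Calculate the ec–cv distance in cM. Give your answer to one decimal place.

The two most frequent reciprocal classes, ec sn cv+ and ec+ sn+ cv, are the parental types, so the F1 was ec sn cv+ / ec+ sn+ cv.
The two rarest classes, ec sn cv and ec+ sn+ cv+, are the double crossovers. Comparing them with the parentals, only the cv allele has switched, so cv is the middle locus and the order is ec – cv – sn.
Crossovers in the ec–cv interval produce the single-crossover classes ec+ sn cv+ and ec sn+ cv (22 + 18 = 40) plus the double crossovers (2).
RF(ec–cv) = (40 + 2) / 500 = 42/500 = 0.0840 → 8.4 cM.

8.4 cM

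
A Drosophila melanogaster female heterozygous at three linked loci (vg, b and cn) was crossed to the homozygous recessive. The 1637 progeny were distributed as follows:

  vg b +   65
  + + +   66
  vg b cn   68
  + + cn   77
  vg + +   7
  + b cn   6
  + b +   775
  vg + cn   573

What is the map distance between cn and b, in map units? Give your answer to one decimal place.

9.0 map units

The two most frequent reciprocal classes, vg + cn and + b +, are the parental types, so the F1 was vg + cn / + b +.
The two rarest classes, vg + + and + b cn, are the double crossovers. Comparing them with the parentals, only the cn allele has switched, so cn is the middle locus and the order is b – cn – vg.
Crossovers in the b–cn interval produce the single-crossover classes vg b cn and + + + (68 + 66 = 134) plus the double crossovers (13).
RF(b–cn) = (134 + 13) / 1637 = 147/1637 = 0.0898 → 9.0 map units.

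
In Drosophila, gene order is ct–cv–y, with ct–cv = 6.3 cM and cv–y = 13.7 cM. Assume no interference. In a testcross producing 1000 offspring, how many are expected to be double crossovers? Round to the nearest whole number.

Map distances give recombination frequencies of 0.063 and 0.137 for the two intervals.
With no interference, expected double-crossover frequency = 0.063 × 0.137 = 0.00863.
Expected number = 0.00863 × 1000 = 8.63 ≈ 9.

9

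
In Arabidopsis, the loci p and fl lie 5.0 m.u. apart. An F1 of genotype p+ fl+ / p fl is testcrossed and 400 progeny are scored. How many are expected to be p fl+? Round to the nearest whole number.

10

A map distance of 5.0 m.u. corresponds to a recombination frequency of 0.050.
The F1 is p+ fl+ / p fl, so p fl+ is a recombinant gamete class with expected frequency r/2 = 0.050/2 = 0.0250.
Expected number = 0.0250 × 400 = 10.00 ≈ 10.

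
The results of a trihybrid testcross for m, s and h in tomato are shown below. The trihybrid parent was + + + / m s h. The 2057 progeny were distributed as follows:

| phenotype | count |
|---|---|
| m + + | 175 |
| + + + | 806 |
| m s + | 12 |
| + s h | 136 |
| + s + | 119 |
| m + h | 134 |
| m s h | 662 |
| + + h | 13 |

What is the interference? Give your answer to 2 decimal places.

The two rarest classes, + + h and m s +, are the double crossovers. Comparing them with the parentals, only the h allele has switched, so h is the middle locus and the order is m – h – s.
m–h: (311 + 25)/2057 = 0.1633; h–s: (253 + 25)/2057 = 0.1351.
Expected DCO frequency = 0.1633 × 0.1351 ≈ 0.02206; observed = 25/2057 ≈ 0.01215.
Coefficient of coincidence = 0.01215/0.02206 ≈ 0.55; interference = 1 − 0.55 = 0.45.

0.45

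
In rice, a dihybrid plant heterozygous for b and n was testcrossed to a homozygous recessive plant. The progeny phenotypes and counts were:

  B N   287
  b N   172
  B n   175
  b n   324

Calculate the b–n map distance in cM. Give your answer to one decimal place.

The two most frequent classes, B N (287) and b n (324), are the parental types, so the F1 was B N / b n.
The recombinant classes are B n and b N: 175 + 172 = 347.
Recombination frequency = 347/958 = 0.3622 ≈ 36.2%, i.e. 36.2 cM.

36.2 cM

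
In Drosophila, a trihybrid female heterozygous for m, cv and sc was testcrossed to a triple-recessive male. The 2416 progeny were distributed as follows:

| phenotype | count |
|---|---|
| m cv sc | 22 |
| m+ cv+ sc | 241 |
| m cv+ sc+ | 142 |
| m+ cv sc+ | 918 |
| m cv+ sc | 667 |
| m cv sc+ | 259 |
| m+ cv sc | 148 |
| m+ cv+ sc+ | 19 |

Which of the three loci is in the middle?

The two most frequent reciprocal classes, m+ cv sc+ and m cv+ sc, are the parental types, so the F1 was m+ cv sc+ / m cv+ sc.
The two rarest classes, m+ cv+ sc+ and m cv sc, are the double crossovers. Comparing them with the parentals, only the cv allele has switched, so cv is the middle locus and the order is m – cv – sc.

cv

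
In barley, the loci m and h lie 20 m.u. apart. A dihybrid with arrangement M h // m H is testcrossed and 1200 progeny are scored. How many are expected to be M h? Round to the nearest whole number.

A map distance of 20 m.u. corresponds to a recombination frequency of 0.200.
The F1 is M h / m H, so M h is a parental gamete class with expected frequency (1 − r)/2 = 0.800/2 = 0.4000.
Expected number = 0.4000 × 1200 = 480.00 ≈ 480.

480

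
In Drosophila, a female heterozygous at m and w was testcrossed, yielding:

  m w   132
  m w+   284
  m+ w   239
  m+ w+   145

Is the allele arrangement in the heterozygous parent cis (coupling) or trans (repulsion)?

The two most frequent classes are m+ w (239) and m w+ (284); these are the parental (non-recombinant) types.
So the F1 carried m+ w on one chromosome and m w+ on the other — the recessive alleles are on opposite chromosomes (trans / repulsion).

trans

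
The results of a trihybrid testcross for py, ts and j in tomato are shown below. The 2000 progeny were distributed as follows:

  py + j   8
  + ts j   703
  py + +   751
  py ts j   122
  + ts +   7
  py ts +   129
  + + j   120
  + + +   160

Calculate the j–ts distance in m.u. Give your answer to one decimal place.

The two most frequent reciprocal classes, + ts j and py + +, are the parental types, so the F1 was + ts j / py + +.
The two rarest classes, + ts + and py + j, are the double crossovers. Comparing them with the parentals, only the j allele has switched, so j is the middle locus and the order is ts – j – py.
Crossovers in the ts–j interval produce the single-crossover classes + + j and py ts + (120 + 129 = 249) plus the double crossovers (15).
RF(ts–j) = (249 + 15) / 2000 = 264/2000 = 0.1320 → 13.2 m.u.

13.2 m.u.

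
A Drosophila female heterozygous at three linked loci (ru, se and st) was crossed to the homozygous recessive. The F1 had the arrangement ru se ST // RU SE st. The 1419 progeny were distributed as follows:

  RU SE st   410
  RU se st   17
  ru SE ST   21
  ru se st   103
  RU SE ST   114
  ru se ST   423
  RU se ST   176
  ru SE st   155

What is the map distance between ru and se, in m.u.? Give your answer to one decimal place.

The two rarest classes, ru SE ST and RU se st, are the double crossovers. Comparing them with the parentals, only the se allele has switched, so se is the middle locus and the order is ru – se – st.
Crossovers in the ru–se interval produce the single-crossover classes RU se ST and ru SE st (176 + 155 = 331) plus the double crossovers (38).
RF(ru–se) = (331 + 38) / 1419 = 369/1419 = 0.2600 → 26.0 m.u.

26.0 m.u.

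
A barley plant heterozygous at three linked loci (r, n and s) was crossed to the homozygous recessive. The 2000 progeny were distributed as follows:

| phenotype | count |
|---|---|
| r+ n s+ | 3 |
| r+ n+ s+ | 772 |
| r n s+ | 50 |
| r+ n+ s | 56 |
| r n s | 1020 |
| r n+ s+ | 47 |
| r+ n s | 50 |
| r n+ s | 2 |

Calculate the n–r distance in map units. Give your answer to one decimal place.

5.1 map units

The two most frequent reciprocal classes, r n s and r+ n+ s+, are the parental types, so the F1 was r n s / r+ n+ s+.
The two rarest classes, r n+ s and r+ n s+, are the double crossovers. Comparing them with the parentals, only the n allele has switched, so n is the middle locus and the order is s – n – r.
Crossovers in the n–r interval produce the single-crossover classes r+ n s and r n+ s+ (50 + 47 = 97) plus the double crossovers (5).
RF(n–r) = (97 + 5) / 2000 = 102/2000 = 0.0510 → 5.1 map units.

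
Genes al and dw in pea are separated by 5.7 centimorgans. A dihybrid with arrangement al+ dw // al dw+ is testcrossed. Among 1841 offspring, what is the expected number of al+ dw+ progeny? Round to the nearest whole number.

52

A map distance of 5.7 centimorgans corresponds to a recombination frequency of 0.057.
The F1 is al+ dw / al dw+, so al+ dw+ is a recombinant gamete class with expected frequency r/2 = 0.057/2 = 0.0285.
Expected number = 0.0285 × 1841 = 52.47 ≈ 52.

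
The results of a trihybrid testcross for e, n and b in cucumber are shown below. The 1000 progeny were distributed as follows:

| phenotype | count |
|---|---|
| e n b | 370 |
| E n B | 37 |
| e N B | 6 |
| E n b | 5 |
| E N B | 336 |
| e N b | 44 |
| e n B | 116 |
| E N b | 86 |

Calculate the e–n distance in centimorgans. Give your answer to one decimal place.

9.2 centimorgans

The two most frequent reciprocal classes, e n b and E N B, are the parental types, so the F1 was e n b / E N B.
The two rarest classes, E n b and e N B, are the double crossovers. Comparing them with the parentals, only the e allele has switched, so e is the middle locus and the order is n – e – b.
Crossovers in the n–e interval produce the single-crossover classes e N b and E n B (44 + 37 = 81) plus the double crossovers (11).
RF(n–e) = (81 + 11) / 1000 = 92/1000 = 0.0920 → 9.2 centimorgans.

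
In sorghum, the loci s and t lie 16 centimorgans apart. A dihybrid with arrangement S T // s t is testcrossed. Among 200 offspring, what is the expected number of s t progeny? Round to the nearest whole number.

A map distance of 16 centimorgans corresponds to a recombination frequency of 0.160.
The F1 is S T / s t, so s t is a parental gamete class with expected frequency (1 − r)/2 = 0.840/2 = 0.4200.
Expected number = 0.4200 × 200 = 84.00 ≈ 84.

84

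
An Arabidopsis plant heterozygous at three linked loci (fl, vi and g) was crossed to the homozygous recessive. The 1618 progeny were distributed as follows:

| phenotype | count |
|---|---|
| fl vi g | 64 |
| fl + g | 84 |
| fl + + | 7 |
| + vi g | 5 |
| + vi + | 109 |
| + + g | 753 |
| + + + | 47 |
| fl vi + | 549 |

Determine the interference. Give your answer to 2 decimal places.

The two most frequent reciprocal classes, + + g and fl vi +, are the parental types, so the F1 was + + g / fl vi +.
The two rarest classes, + vi g and fl + +, are the double crossovers. Comparing them with the parentals, only the vi allele has switched, so vi is the middle locus and the order is g – vi – fl.
g–vi: (111 + 12)/1618 = 0.0760; vi–fl: (193 + 12)/1618 = 0.1267.
Expected DCO frequency = 0.0760 × 0.1267 ≈ 0.00963; observed = 12/1618 ≈ 0.00742.
Coefficient of coincidence = 0.00742/0.00963 ≈ 0.77; interference = 1 − 0.77 = 0.23.

0.23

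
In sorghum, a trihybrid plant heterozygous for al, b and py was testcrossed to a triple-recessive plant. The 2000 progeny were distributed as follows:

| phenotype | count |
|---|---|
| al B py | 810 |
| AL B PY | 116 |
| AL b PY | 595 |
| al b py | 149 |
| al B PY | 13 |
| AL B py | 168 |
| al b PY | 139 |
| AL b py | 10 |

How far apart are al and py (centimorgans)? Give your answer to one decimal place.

16.5 centimorgans

The two most frequent reciprocal classes, al B py and AL b PY, are the parental types, so the F1 was al B py / AL b PY.
The two rarest classes, al B PY and AL b py, are the double crossovers. Comparing them with the parentals, only the py allele has switched, so py is the middle locus and the order is al – py – b.
Crossovers in the al–py interval produce the single-crossover classes AL B py and al b PY (168 + 139 = 307) plus the double crossovers (23).
RF(al–py) = (307 + 23) / 2000 = 330/2000 = 0.1650 → 16.5 centimorgans.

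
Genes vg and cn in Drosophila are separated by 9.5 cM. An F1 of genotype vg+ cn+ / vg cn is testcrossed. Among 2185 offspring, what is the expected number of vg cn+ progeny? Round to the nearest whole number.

104

A map distance of 9.5 cM corresponds to a recombination frequency of 0.095.
The F1 is vg+ cn+ / vg cn, so vg cn+ is a recombinant gamete class with expected frequency r/2 = 0.095/2 = 0.0475.
Expected number = 0.0475 × 2185 = 103.79 ≈ 104.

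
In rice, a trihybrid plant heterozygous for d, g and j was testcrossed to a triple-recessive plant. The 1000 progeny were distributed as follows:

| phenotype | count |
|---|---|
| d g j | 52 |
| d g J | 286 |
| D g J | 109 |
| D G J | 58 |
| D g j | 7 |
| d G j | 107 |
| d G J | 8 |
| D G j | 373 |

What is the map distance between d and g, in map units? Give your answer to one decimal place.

23.1 map units

The two most frequent reciprocal classes, d g J and D G j, are the parental types, so the F1 was d g J / D G j.
The two rarest classes, d G J and D g j, are the double crossovers. Comparing them with the parentals, only the g allele has switched, so g is the middle locus and the order is d – g – j.
Crossovers in the d–g interval produce the single-crossover classes D g J and d G j (109 + 107 = 216) plus the double crossovers (15).
RF(d–g) = (216 + 15) / 1000 = 231/1000 = 0.2310 → 23.1 map units.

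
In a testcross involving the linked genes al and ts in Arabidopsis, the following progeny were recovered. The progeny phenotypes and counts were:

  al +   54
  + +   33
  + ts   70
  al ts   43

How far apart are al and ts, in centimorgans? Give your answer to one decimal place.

The two most frequent classes, + ts (70) and al + (54), are the parental types, so the F1 was + ts / al +.
The recombinant classes are + + and al ts: 33 + 43 = 76.
Recombination frequency = 76/200 = 0.3800 ≈ 38.0%, i.e. 38.0 centimorgans.

38.0 centimorgans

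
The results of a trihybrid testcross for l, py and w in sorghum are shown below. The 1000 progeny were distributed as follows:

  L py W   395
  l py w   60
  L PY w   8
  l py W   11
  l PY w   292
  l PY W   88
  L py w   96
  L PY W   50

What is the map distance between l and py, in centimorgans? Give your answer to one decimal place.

12.9 centimorgans

The two most frequent reciprocal classes, L py W and l PY w, are the parental types, so the F1 was L py W / l PY w.
The two rarest classes, l py W and L PY w, are the double crossovers. Comparing them with the parentals, only the l allele has switched, so l is the middle locus and the order is w – l – py.
Crossovers in the l–py interval produce the single-crossover classes L PY W and l py w (50 + 60 = 110) plus the double crossovers (19).
RF(l–py) = (110 + 19) / 1000 = 129/1000 = 0.1290 → 12.9 centimorgans.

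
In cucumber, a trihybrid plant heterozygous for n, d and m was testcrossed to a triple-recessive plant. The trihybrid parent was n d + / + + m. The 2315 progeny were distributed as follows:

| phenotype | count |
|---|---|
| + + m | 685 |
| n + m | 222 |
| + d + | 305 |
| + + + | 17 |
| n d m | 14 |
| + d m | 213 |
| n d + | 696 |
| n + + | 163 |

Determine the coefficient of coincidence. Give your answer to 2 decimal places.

The two rarest classes, n d m and + + +, are the double crossovers. Comparing them with the parentals, only the m allele has switched, so m is the middle locus and the order is n – m – d.
n–m: (527 + 31)/2315 = 0.2410; m–d: (376 + 31)/2315 = 0.1758.
Expected DCO frequency = 0.2410 × 0.1758 ≈ 0.04237; observed = 31/2315 ≈ 0.01339.
Coefficient of coincidence = 0.01339/0.04237 ≈ 0.32.

0.32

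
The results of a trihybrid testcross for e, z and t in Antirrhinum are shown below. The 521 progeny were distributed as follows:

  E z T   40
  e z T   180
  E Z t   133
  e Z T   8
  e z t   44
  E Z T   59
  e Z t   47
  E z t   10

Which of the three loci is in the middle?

z

The two most frequent reciprocal classes, E Z t and e z T, are the parental types, so the F1 was E Z t / e z T.
The two rarest classes, E z t and e Z T, are the double crossovers. Comparing them with the parentals, only the z allele has switched, so z is the middle locus and the order is t – z – e.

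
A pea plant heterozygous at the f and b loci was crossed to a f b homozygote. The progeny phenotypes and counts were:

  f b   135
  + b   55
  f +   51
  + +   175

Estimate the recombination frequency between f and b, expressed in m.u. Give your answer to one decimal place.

25.5 m.u.

The two most frequent classes, + + (175) and f b (135), are the parental types, so the F1 was + + / f b.
The recombinant classes are + b and f +: 55 + 51 = 106.
Recombination frequency = 106/416 = 0.2548 ≈ 25.5%, i.e. 25.5 m.u.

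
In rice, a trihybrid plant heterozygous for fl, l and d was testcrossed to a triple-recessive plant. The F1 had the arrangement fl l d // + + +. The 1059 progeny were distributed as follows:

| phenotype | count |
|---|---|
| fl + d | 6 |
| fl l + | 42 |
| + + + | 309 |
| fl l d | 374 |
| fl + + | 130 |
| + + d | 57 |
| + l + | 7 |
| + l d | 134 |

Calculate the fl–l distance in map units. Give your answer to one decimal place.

The two rarest classes, fl + d and + l +, are the double crossovers. Comparing them with the parentals, only the l allele has switched, so l is the middle locus and the order is fl – l – d.
Crossovers in the fl–l interval produce the single-crossover classes + l d and fl + + (134 + 130 = 264) plus the double crossovers (13).
RF(fl–l) = (264 + 13) / 1059 = 277/1059 = 0.2616 → 26.2 map units.

26.2 map units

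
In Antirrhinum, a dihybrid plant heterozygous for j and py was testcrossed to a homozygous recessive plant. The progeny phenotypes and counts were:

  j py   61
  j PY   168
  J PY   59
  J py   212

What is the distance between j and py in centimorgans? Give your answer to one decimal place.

The two most frequent classes, J py (212) and j PY (168), are the parental types, so the F1 was J py / j PY.
The recombinant classes are J PY and j py: 59 + 61 = 120.
Recombination frequency = 120/500 = 0.2400 ≈ 24.0%, i.e. 24.0 centimorgans.

24.0 centimorgans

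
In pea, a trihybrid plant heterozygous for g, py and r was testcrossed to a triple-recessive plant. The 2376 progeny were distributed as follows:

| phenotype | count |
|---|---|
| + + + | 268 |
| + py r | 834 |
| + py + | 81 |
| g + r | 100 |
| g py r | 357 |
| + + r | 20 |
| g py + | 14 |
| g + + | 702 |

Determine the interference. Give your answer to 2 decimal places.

The two most frequent reciprocal classes, + py r and g + +, are the parental types, so the F1 was + py r / g + +.
The two rarest classes, + + r and g py +, are the double crossovers. Comparing them with the parentals, only the py allele has switched, so py is the middle locus and the order is g – py – r.
g–py: (625 + 34)/2376 = 0.2774; py–r: (181 + 34)/2376 = 0.0905.
Expected DCO frequency = 0.2774 × 0.0905 ≈ 0.02510; observed = 34/2376 ≈ 0.01431.
Coefficient of coincidence = 0.01431/0.02510 ≈ 0.57; interference = 1 − 0.57 = 0.43.

0.43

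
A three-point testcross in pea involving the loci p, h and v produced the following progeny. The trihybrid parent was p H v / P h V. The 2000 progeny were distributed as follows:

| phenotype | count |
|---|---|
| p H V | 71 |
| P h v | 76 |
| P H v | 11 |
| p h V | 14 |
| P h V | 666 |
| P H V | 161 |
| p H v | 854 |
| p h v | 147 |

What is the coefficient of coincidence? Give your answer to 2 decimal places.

The two rarest classes, P H v and p h V, are the double crossovers. Comparing them with the parentals, only the p allele has switched, so p is the middle locus and the order is v – p – h.
v–p: (147 + 25)/2000 = 0.0860; p–h: (308 + 25)/2000 = 0.1665.
Expected DCO frequency = 0.0860 × 0.1665 ≈ 0.01432; observed = 25/2000 ≈ 0.01250.
Coefficient of coincidence = 0.01250/0.01432 ≈ 0.87.

0.87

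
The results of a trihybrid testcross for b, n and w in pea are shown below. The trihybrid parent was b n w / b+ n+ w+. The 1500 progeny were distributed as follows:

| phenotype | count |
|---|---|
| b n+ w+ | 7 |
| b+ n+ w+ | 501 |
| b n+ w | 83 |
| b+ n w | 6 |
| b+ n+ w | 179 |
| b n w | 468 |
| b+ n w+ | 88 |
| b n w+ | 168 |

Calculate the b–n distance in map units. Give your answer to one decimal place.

The two rarest classes, b+ n w and b n+ w+, are the double crossovers. Comparing them with the parentals, only the b allele has switched, so b is the middle locus and the order is w – b – n.
Crossovers in the b–n interval produce the single-crossover classes b n+ w and b+ n w+ (83 + 88 = 171) plus the double crossovers (13).
RF(b–n) = (171 + 13) / 1500 = 184/1500 = 0.1227 → 12.3 map units.

12.3 map units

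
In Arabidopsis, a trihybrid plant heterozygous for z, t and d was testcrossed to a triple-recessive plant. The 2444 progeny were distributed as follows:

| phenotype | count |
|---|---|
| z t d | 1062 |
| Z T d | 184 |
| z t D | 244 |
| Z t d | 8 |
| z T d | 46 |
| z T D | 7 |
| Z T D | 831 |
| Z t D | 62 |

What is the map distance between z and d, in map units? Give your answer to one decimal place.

The two most frequent reciprocal classes, z t d and Z T D, are the parental types, so the F1 was z t d / Z T D.
The two rarest classes, Z t d and z T D, are the double crossovers. Comparing them with the parentals, only the z allele has switched, so z is the middle locus and the order is d – z – t.
Crossovers in the d–z interval produce the single-crossover classes z t D and Z T d (244 + 184 = 428) plus the double crossovers (15).
RF(d–z) = (428 + 15) / 2444 = 443/2444 = 0.1813 → 18.1 map units.

18.1 map units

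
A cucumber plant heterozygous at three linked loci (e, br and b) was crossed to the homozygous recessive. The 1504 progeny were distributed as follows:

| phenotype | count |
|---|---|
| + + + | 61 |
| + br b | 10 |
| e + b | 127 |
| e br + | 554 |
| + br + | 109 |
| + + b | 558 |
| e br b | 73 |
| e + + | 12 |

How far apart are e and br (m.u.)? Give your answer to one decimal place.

The two most frequent reciprocal classes, + + b and e br +, are the parental types, so the F1 was + + b / e br +.
The two rarest classes, + br b and e + +, are the double crossovers. Comparing them with the parentals, only the br allele has switched, so br is the middle locus and the order is e – br – b.
Crossovers in the e–br interval produce the single-crossover classes e + b and + br + (127 + 109 = 236) plus the double crossovers (22).
RF(e–br) = (236 + 22) / 1504 = 258/1504 = 0.1715 → 17.2 m.u.

17.2 m.u.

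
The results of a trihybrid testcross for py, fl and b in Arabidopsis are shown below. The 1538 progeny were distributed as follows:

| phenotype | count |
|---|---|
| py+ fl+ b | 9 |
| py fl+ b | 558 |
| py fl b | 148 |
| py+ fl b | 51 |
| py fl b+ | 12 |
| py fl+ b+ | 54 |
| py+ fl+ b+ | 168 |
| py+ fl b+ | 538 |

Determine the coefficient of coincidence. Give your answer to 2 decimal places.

0.76

The two most frequent reciprocal classes, py+ fl b+ and py fl+ b, are the parental types, so the F1 was py+ fl b+ / py fl+ b.
The two rarest classes, py fl b+ and py+ fl+ b, are the double crossovers. Comparing them with the parentals, only the py allele has switched, so py is the middle locus and the order is fl – py – b.
fl–py: (316 + 21)/1538 = 0.2191; py–b: (105 + 21)/1538 = 0.0819.
Expected DCO frequency = 0.2191 × 0.0819 ≈ 0.01794; observed = 21/1538 ≈ 0.01365.
Coefficient of coincidence = 0.01365/0.01794 ≈ 0.76.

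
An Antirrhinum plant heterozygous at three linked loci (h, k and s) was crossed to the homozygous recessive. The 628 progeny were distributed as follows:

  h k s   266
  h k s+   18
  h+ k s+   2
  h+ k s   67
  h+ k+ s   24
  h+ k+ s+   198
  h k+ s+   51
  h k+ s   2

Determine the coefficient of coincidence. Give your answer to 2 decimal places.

The two most frequent reciprocal classes, h k s and h+ k+ s+, are the parental types, so the F1 was h k s / h+ k+ s+.
The two rarest classes, h k+ s and h+ k s+, are the double crossovers. Comparing them with the parentals, only the k allele has switched, so k is the middle locus and the order is h – k – s.
h–k: (118 + 4)/628 = 0.1943; k–s: (42 + 4)/628 = 0.0732.
Expected DCO frequency = 0.1943 × 0.0732 ≈ 0.01422; observed = 4/628 ≈ 0.00637.
Coefficient of coincidence = 0.00637/0.01422 ≈ 0.45.

0.45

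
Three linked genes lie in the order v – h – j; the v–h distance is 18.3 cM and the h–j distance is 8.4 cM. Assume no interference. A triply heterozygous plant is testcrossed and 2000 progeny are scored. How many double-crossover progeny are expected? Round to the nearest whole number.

31

Map distances give recombination frequencies of 0.183 and 0.084 for the two intervals.
With no interference, expected double-crossover frequency = 0.183 × 0.084 = 0.01537.
Expected number = 0.01537 × 2000 = 30.74 ≈ 31.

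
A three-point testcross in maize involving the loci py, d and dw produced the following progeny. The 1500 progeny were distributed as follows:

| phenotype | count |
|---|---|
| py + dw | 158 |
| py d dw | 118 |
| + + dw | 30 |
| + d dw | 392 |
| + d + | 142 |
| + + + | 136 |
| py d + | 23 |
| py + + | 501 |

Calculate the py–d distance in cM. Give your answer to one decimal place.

The two most frequent reciprocal classes, py + + and + d dw, are the parental types, so the F1 was py + + / + d dw.
The two rarest classes, py d + and + + dw, are the double crossovers. Comparing them with the parentals, only the d allele has switched, so d is the middle locus and the order is dw – d – py.
Crossovers in the d–py interval produce the single-crossover classes + + + and py d dw (136 + 118 = 254) plus the double crossovers (53).
RF(d–py) = (254 + 53) / 1500 = 307/1500 = 0.2047 → 20.5 cM.

20.5 cM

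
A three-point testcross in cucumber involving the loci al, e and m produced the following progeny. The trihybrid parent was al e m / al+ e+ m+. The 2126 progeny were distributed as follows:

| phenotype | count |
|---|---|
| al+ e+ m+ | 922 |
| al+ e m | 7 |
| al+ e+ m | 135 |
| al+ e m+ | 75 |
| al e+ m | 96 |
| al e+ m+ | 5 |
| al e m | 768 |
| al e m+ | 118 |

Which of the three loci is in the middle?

al

The two rarest classes, al+ e m and al e+ m+, are the double crossovers. Comparing them with the parentals, only the al allele has switched, so al is the middle locus and the order is m – al – e.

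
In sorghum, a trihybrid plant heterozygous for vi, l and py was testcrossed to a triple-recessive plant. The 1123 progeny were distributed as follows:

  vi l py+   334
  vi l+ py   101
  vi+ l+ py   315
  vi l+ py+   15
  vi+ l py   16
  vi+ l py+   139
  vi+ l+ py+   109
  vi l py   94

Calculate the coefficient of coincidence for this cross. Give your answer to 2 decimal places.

0.55

The two most frequent reciprocal classes, vi+ l+ py and vi l py+, are the parental types, so the F1 was vi+ l+ py / vi l py+.
The two rarest classes, vi+ l py and vi l+ py+, are the double crossovers. Comparing them with the parentals, only the l allele has switched, so l is the middle locus and the order is vi – l – py.
vi–l: (240 + 31)/1123 = 0.2413; l–py: (203 + 31)/1123 = 0.2084.
Expected DCO frequency = 0.2413 × 0.2084 ≈ 0.05029; observed = 31/1123 ≈ 0.02760.
Coefficient of coincidence = 0.02760/0.05029 ≈ 0.55.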